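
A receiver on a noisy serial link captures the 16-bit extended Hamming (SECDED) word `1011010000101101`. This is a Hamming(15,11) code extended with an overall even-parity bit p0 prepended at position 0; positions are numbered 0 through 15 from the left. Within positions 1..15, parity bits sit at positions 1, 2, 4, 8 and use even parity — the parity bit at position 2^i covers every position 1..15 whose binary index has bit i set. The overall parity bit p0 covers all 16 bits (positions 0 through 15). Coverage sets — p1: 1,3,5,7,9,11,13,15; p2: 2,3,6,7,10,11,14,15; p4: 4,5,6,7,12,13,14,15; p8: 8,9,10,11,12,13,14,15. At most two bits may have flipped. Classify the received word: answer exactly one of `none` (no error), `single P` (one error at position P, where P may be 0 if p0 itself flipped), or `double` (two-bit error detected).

s1: b1⊕b3⊕b5⊕b7⊕b9⊕b11⊕b13⊕b15 = 0⊕1⊕1⊕0⊕0⊕0⊕1⊕1 = 0
s2: b2⊕b3⊕b6⊕b7⊕b10⊕b11⊕b14⊕b15 = 1⊕1⊕0⊕0⊕1⊕0⊕0⊕1 = 0
s4: b4⊕b5⊕b6⊕b7⊕b12⊕b13⊕b14⊕b15 = 0⊕1⊕0⊕0⊕1⊕1⊕0⊕1 = 0
s8: b8⊕b9⊕b10⊕b11⊕b12⊕b13⊕b14⊕b15 = 0⊕0⊕1⊕0⊕1⊕1⊕0⊕1 = 0
Syndrome (s8...s1) = 0000 → position 0 (no error).
Overall parity (XOR of all 16 bits, including p0): 1⊕0⊕1⊕1⊕0⊕1⊕0⊕0⊕0⊕0⊕1⊕0⊕1⊕1⊕0⊕1 = 0
Overall=0, syndrome position=0 → no error.

none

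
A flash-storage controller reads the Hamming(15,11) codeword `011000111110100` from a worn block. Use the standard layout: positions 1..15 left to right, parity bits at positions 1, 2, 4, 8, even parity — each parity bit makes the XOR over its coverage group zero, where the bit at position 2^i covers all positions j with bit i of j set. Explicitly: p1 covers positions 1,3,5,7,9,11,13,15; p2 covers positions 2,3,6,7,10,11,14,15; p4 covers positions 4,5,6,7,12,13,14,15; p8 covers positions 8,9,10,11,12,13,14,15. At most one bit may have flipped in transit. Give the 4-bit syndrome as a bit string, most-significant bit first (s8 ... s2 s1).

1011

s1: b1⊕b3⊕b5⊕b7⊕b9⊕b11⊕b13⊕b15 = 0⊕1⊕0⊕1⊕1⊕1⊕1⊕0 = 1
s2: b2⊕b3⊕b6⊕b7⊕b10⊕b11⊕b14⊕b15 = 1⊕1⊕0⊕1⊕1⊕1⊕0⊕0 = 1
s4: b4⊕b5⊕b6⊕b7⊕b12⊕b13⊕b14⊕b15 = 0⊕0⊕0⊕1⊕0⊕1⊕0⊕0 = 0
s8: b8⊕b9⊕b10⊕b11⊕b12⊕b13⊕b14⊕b15 = 1⊕1⊕1⊕1⊕0⊕1⊕0⊕0 = 1
Syndrome (s8...s1) = 1011 → position 11.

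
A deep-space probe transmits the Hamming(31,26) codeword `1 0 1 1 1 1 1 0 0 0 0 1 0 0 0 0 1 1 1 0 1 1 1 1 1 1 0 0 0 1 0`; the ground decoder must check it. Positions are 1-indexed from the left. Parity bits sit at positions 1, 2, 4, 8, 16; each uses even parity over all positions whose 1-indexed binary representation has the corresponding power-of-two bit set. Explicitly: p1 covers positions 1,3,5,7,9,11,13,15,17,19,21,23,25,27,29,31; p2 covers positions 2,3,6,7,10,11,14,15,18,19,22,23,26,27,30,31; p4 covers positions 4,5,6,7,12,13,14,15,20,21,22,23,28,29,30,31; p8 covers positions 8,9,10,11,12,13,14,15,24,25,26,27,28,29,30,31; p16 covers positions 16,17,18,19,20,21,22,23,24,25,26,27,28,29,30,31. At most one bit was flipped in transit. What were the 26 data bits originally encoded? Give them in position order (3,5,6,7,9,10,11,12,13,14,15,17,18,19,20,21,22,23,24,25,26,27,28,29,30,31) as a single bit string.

s1: b1⊕b3⊕b5⊕b7⊕b9⊕b11⊕b13⊕b15⊕b17⊕b19⊕b21⊕b23⊕b25⊕b27⊕b29⊕b31 = 1⊕1⊕1⊕1⊕0⊕0⊕0⊕0⊕1⊕1⊕1⊕1⊕1⊕0⊕0⊕0 = 1
s2: b2⊕b3⊕b6⊕b7⊕b10⊕b11⊕b14⊕b15⊕b18⊕b19⊕b22⊕b23⊕b26⊕b27⊕b30⊕b31 = 0⊕1⊕1⊕1⊕0⊕0⊕0⊕0⊕1⊕1⊕1⊕1⊕1⊕0⊕1⊕0 = 1
s4: b4⊕b5⊕b6⊕b7⊕b12⊕b13⊕b14⊕b15⊕b20⊕b21⊕b22⊕b23⊕b28⊕b29⊕b30⊕b31 = 1⊕1⊕1⊕1⊕1⊕0⊕0⊕0⊕0⊕1⊕1⊕1⊕0⊕0⊕1⊕0 = 1
s8: b8⊕b9⊕b10⊕b11⊕b12⊕b13⊕b14⊕b15⊕b24⊕b25⊕b26⊕b27⊕b28⊕b29⊕b30⊕b31 = 0⊕0⊕0⊕0⊕1⊕0⊕0⊕0⊕1⊕1⊕1⊕0⊕0⊕0⊕1⊕0 = 1
s16: b16⊕b17⊕b18⊕b19⊕b20⊕b21⊕b22⊕b23⊕b24⊕b25⊕b26⊕b27⊕b28⊕b29⊕b30⊕b31 = 0⊕1⊕1⊕1⊕0⊕1⊕1⊕1⊕1⊕1⊕1⊕0⊕0⊕0⊕1⊕0 = 0
Syndrome (s16...s1) = 01111 → position 15.
Flip bit 15: corrected codeword = 1011111000010010111011111100010
Data bits at positions 3,5,6,7,9,10,11,12,13,14,15,17,18,19,20,21,22,23,24,25,26,27,28,29,30,31: 11110001001111011111100010

11110001001111011111100010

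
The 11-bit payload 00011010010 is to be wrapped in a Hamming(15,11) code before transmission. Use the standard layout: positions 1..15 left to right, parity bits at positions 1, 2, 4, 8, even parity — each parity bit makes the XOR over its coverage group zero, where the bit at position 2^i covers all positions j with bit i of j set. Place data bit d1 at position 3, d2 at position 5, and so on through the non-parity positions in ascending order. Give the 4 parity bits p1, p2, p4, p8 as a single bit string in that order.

1101

Place data bits at non-power-of-two positions: b3=0, b5=0, b6=0, b7=1, b9=1, b10=0, b11=1, b12=0, b13=0, b14=1, b15=0.
p1 = XOR of data positions {3,5,7,9,11,13,15} = 0⊕0⊕1⊕1⊕1⊕0⊕0 = 1
p2 = XOR of data positions {3,6,7,10,11,14,15} = 0⊕0⊕1⊕0⊕1⊕1⊕0 = 1
p4 = XOR of data positions {5,6,7,12,13,14,15} = 0⊕0⊕1⊕0⊕0⊕1⊕0 = 0
p8 = XOR of data positions {9,10,11,12,13,14,15} = 1⊕0⊕1⊕0⊕0⊕1⊕0 = 1
Parity bits p1,p2,p4,p8 = 1101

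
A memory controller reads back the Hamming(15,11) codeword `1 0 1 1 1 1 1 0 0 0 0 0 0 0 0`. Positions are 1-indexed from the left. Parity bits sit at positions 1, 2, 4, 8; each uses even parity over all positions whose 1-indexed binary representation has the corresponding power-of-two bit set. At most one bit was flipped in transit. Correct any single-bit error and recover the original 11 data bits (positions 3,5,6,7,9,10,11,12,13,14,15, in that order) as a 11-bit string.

s1: b1⊕b3⊕b5⊕b7⊕b9⊕b11⊕b13⊕b15 = 1⊕1⊕1⊕1⊕0⊕0⊕0⊕0 = 0
s2: b2⊕b3⊕b6⊕b7⊕b10⊕b11⊕b14⊕b15 = 0⊕1⊕1⊕1⊕0⊕0⊕0⊕0 = 1
s4: b4⊕b5⊕b6⊕b7⊕b12⊕b13⊕b14⊕b15 = 1⊕1⊕1⊕1⊕0⊕0⊕0⊕0 = 0
s8: b8⊕b9⊕b10⊕b11⊕b12⊕b13⊕b14⊕b15 = 0⊕0⊕0⊕0⊕0⊕0⊕0⊕0 = 0
Syndrome (s8...s1) = 0010 → position 2.
Flip bit 2: corrected codeword = 111111100000000
Data bits at positions 3,5,6,7,9,10,11,12,13,14,15: 11110000000

11110000000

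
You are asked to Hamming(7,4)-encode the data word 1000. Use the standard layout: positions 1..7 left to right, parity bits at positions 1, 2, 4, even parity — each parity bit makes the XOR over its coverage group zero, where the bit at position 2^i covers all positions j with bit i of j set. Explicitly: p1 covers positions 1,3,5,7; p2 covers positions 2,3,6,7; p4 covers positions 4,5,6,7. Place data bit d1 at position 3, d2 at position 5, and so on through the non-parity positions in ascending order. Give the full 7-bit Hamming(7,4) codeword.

Place data bits at non-power-of-two positions: b3=1, b5=0, b6=0, b7=0.
p1 = XOR of data positions {3,5,7} = 1⊕0⊕0 = 1
p2 = XOR of data positions {3,6,7} = 1⊕0⊕0 = 1
p4 = XOR of data positions {5,6,7} = 0⊕0⊕0 = 0
Codeword b1..b7 = 1110000

1110000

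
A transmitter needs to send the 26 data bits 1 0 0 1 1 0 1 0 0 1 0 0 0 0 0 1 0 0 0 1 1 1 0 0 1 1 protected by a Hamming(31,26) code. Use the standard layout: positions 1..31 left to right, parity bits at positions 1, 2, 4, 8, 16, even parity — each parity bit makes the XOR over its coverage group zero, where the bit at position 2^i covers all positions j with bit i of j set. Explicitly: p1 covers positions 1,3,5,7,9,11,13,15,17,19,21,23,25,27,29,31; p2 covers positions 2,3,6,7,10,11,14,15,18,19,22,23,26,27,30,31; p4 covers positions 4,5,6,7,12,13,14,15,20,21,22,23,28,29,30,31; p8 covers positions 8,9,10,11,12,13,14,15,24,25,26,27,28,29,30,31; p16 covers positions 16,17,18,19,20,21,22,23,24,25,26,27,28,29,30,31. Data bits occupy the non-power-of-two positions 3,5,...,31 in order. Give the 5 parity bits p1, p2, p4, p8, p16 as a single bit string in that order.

Place data bits at non-power-of-two positions: b3=1, b5=0, b6=0, b7=1, b9=1, b10=0, b11=1, b12=0, b13=0, b14=1, b15=0, b17=0, b18=0, b19=0, b20=0, b21=1, b22=0, b23=0, b24=0, b25=1, b26=1, b27=1, b28=0, b29=0, b30=1, b31=1.
p1 = XOR of data positions {3,5,7,9,11,13,15,17,19,21,23,25,27,29,31} = 1⊕0⊕1⊕1⊕1⊕0⊕0⊕0⊕0⊕1⊕0⊕1⊕1⊕0⊕1 = 0
p2 = XOR of data positions {3,6,7,10,11,14,15,18,19,22,23,26,27,30,31} = 1⊕0⊕1⊕0⊕1⊕1⊕0⊕0⊕0⊕0⊕0⊕1⊕1⊕1⊕1 = 0
p4 = XOR of data positions {5,6,7,12,13,14,15,20,21,22,23,28,29,30,31} = 0⊕0⊕1⊕0⊕0⊕1⊕0⊕0⊕1⊕0⊕0⊕0⊕0⊕1⊕1 = 1
p8 = XOR of data positions {9,10,11,12,13,14,15,24,25,26,27,28,29,30,31} = 1⊕0⊕1⊕0⊕0⊕1⊕0⊕0⊕1⊕1⊕1⊕0⊕0⊕1⊕1 = 0
p16 = XOR of data positions {17,18,19,20,21,22,23,24,25,26,27,28,29,30,31} = 0⊕0⊕0⊕0⊕1⊕0⊕0⊕0⊕1⊕1⊕1⊕0⊕0⊕1⊕1 = 0
Parity bits p1,p2,p4,p8,p16 = 00100

00100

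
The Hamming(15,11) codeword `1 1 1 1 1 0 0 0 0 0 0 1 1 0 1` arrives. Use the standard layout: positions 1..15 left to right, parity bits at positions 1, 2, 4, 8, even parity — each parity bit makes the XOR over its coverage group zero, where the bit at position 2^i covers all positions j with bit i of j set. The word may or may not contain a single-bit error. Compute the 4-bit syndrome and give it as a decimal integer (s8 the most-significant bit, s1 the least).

15

s1: b1⊕b3⊕b5⊕b7⊕b9⊕b11⊕b13⊕b15 = 1⊕1⊕1⊕0⊕0⊕0⊕1⊕1 = 1
s2: b2⊕b3⊕b6⊕b7⊕b10⊕b11⊕b14⊕b15 = 1⊕1⊕0⊕0⊕0⊕0⊕0⊕1 = 1
s4: b4⊕b5⊕b6⊕b7⊕b12⊕b13⊕b14⊕b15 = 1⊕1⊕0⊕0⊕1⊕1⊕0⊕1 = 1
s8: b8⊕b9⊕b10⊕b11⊕b12⊕b13⊕b14⊕b15 = 0⊕0⊕0⊕0⊕1⊕1⊕0⊕1 = 1
Syndrome (s8...s1) = 1111 → position 15.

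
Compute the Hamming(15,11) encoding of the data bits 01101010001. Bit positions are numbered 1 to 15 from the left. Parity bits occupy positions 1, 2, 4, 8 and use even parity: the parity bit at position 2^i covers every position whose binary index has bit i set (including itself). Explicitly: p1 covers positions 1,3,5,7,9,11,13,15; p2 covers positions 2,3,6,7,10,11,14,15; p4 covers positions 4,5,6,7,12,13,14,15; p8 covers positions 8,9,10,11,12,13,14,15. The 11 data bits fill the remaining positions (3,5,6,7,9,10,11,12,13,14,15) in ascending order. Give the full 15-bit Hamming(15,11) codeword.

Place data bits at non-power-of-two positions: b3=0, b5=1, b6=1, b7=0, b9=1, b10=0, b11=1, b12=0, b13=0, b14=0, b15=1.
p1 = XOR of data positions {3,5,7,9,11,13,15} = 0⊕1⊕0⊕1⊕1⊕0⊕1 = 0
p2 = XOR of data positions {3,6,7,10,11,14,15} = 0⊕1⊕0⊕0⊕1⊕0⊕1 = 1
p4 = XOR of data positions {5,6,7,12,13,14,15} = 1⊕1⊕0⊕0⊕0⊕0⊕1 = 1
p8 = XOR of data positions {9,10,11,12,13,14,15} = 1⊕0⊕1⊕0⊕0⊕0⊕1 = 1
Codeword b1..b15 = 010111011010001

010111011010001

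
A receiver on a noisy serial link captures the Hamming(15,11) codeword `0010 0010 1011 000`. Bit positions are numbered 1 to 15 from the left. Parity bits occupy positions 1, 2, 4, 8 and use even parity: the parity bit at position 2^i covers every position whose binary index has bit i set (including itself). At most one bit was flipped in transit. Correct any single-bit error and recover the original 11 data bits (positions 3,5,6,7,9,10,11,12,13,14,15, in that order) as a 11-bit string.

10011111000

s1: b1⊕b3⊕b5⊕b7⊕b9⊕b11⊕b13⊕b15 = 0⊕1⊕0⊕1⊕1⊕1⊕0⊕0 = 0
s2: b2⊕b3⊕b6⊕b7⊕b10⊕b11⊕b14⊕b15 = 0⊕1⊕0⊕1⊕0⊕1⊕0⊕0 = 1
s4: b4⊕b5⊕b6⊕b7⊕b12⊕b13⊕b14⊕b15 = 0⊕0⊕0⊕1⊕1⊕0⊕0⊕0 = 0
s8: b8⊕b9⊕b10⊕b11⊕b12⊕b13⊕b14⊕b15 = 0⊕1⊕0⊕1⊕1⊕0⊕0⊕0 = 1
Syndrome (s8...s1) = 1010 → position 10.
Flip bit 10: corrected codeword = 001000101111000
Data bits at positions 3,5,6,7,9,10,11,12,13,14,15: 10011111000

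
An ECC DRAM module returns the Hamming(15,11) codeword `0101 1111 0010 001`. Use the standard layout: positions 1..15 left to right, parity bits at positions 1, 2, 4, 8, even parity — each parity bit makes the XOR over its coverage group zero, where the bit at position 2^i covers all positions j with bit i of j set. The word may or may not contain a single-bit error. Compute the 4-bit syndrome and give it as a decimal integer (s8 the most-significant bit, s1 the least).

s1: b1⊕b3⊕b5⊕b7⊕b9⊕b11⊕b13⊕b15 = 0⊕0⊕1⊕1⊕0⊕1⊕0⊕1 = 0
s2: b2⊕b3⊕b6⊕b7⊕b10⊕b11⊕b14⊕b15 = 1⊕0⊕1⊕1⊕0⊕1⊕0⊕1 = 1
s4: b4⊕b5⊕b6⊕b7⊕b12⊕b13⊕b14⊕b15 = 1⊕1⊕1⊕1⊕0⊕0⊕0⊕1 = 1
s8: b8⊕b9⊕b10⊕b11⊕b12⊕b13⊕b14⊕b15 = 1⊕0⊕0⊕1⊕0⊕0⊕0⊕1 = 1
Syndrome (s8...s1) = 1110 → position 14.

14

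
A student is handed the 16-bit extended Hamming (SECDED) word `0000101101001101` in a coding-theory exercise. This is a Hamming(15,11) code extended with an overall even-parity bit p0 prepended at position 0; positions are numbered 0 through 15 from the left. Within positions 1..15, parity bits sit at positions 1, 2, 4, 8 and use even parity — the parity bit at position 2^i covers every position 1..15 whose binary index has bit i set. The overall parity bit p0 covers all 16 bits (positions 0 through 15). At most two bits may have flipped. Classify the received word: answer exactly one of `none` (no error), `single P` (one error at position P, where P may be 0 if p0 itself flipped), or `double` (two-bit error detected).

single 2

s1: b1⊕b3⊕b5⊕b7⊕b9⊕b11⊕b13⊕b15 = 0⊕0⊕0⊕1⊕1⊕0⊕1⊕1 = 0
s2: b2⊕b3⊕b6⊕b7⊕b10⊕b11⊕b14⊕b15 = 0⊕0⊕1⊕1⊕0⊕0⊕0⊕1 = 1
s4: b4⊕b5⊕b6⊕b7⊕b12⊕b13⊕b14⊕b15 = 1⊕0⊕1⊕1⊕1⊕1⊕0⊕1 = 0
s8: b8⊕b9⊕b10⊕b11⊕b12⊕b13⊕b14⊕b15 = 0⊕1⊕0⊕0⊕1⊕1⊕0⊕1 = 0
Syndrome (s8...s1) = 0010 → position 2.
Overall parity (XOR of all 16 bits, including p0): 0⊕0⊕0⊕0⊕1⊕0⊕1⊕1⊕0⊕1⊕0⊕0⊕1⊕1⊕0⊕1 = 1
Overall=1, syndrome position=2 → single-bit error at position 2.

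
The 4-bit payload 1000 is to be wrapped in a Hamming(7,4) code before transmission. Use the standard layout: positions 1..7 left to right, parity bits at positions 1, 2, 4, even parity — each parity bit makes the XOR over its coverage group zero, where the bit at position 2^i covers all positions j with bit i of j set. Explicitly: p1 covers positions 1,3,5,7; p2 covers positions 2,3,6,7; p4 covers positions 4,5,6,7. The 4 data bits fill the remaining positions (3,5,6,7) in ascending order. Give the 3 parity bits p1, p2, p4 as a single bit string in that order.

Place data bits at non-power-of-two positions: b3=1, b5=0, b6=0, b7=0.
p1 = XOR of data positions {3,5,7} = 1⊕0⊕0 = 1
p2 = XOR of data positions {3,6,7} = 1⊕0⊕0 = 1
p4 = XOR of data positions {5,6,7} = 0⊕0⊕0 = 0
Parity bits p1,p2,p4 = 110

110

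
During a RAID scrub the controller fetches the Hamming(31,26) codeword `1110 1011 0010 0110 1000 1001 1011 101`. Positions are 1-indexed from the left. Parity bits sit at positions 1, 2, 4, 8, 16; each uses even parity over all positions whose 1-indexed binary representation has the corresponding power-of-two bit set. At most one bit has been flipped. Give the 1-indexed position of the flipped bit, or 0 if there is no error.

0

s1: b1⊕b3⊕b5⊕b7⊕b9⊕b11⊕b13⊕b15⊕b17⊕b19⊕b21⊕b23⊕b25⊕b27⊕b29⊕b31 = 1⊕1⊕1⊕1⊕0⊕1⊕0⊕1⊕1⊕0⊕1⊕0⊕1⊕1⊕1⊕1 = 0
s2: b2⊕b3⊕b6⊕b7⊕b10⊕b11⊕b14⊕b15⊕b18⊕b19⊕b22⊕b23⊕b26⊕b27⊕b30⊕b31 = 1⊕1⊕0⊕1⊕0⊕1⊕1⊕1⊕0⊕0⊕0⊕0⊕0⊕1⊕0⊕1 = 0
s4: b4⊕b5⊕b6⊕b7⊕b12⊕b13⊕b14⊕b15⊕b20⊕b21⊕b22⊕b23⊕b28⊕b29⊕b30⊕b31 = 0⊕1⊕0⊕1⊕0⊕0⊕1⊕1⊕0⊕1⊕0⊕0⊕1⊕1⊕0⊕1 = 0
s8: b8⊕b9⊕b10⊕b11⊕b12⊕b13⊕b14⊕b15⊕b24⊕b25⊕b26⊕b27⊕b28⊕b29⊕b30⊕b31 = 1⊕0⊕0⊕1⊕0⊕0⊕1⊕1⊕1⊕1⊕0⊕1⊕1⊕1⊕0⊕1 = 0
s16: b16⊕b17⊕b18⊕b19⊕b20⊕b21⊕b22⊕b23⊕b24⊕b25⊕b26⊕b27⊕b28⊕b29⊕b30⊕b31 = 0⊕1⊕0⊕0⊕0⊕1⊕0⊕0⊕1⊕1⊕0⊕1⊕1⊕1⊕0⊕1 = 0
Syndrome (s16...s1) = 00000 → position 0 (no error).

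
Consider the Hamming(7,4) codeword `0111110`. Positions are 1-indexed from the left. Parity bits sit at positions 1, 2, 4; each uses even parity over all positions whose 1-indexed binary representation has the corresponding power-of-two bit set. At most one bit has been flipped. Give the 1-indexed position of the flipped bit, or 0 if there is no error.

6

s1: b1⊕b3⊕b5⊕b7 = 0⊕1⊕1⊕0 = 0
s2: b2⊕b3⊕b6⊕b7 = 1⊕1⊕1⊕0 = 1
s4: b4⊕b5⊕b6⊕b7 = 1⊕1⊕1⊕0 = 1
Syndrome (s4...s1) = 110 → position 6.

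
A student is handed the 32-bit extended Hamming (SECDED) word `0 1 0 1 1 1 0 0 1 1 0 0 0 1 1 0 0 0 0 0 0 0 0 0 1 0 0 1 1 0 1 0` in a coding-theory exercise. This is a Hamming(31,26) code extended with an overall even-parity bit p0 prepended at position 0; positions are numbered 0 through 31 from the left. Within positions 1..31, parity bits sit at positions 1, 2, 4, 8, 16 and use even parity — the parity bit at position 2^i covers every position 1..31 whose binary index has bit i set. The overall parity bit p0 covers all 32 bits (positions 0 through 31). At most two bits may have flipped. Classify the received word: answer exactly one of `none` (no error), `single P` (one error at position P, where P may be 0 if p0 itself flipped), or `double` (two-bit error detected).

none

s1: b1⊕b3⊕b5⊕b7⊕b9⊕b11⊕b13⊕b15⊕b17⊕b19⊕b21⊕b23⊕b25⊕b27⊕b29⊕b31 = 1⊕1⊕1⊕0⊕1⊕0⊕1⊕0⊕0⊕0⊕0⊕0⊕0⊕1⊕0⊕0 = 0
s2: b2⊕b3⊕b6⊕b7⊕b10⊕b11⊕b14⊕b15⊕b18⊕b19⊕b22⊕b23⊕b26⊕b27⊕b30⊕b31 = 0⊕1⊕0⊕0⊕0⊕0⊕1⊕0⊕0⊕0⊕0⊕0⊕0⊕1⊕1⊕0 = 0
s4: b4⊕b5⊕b6⊕b7⊕b12⊕b13⊕b14⊕b15⊕b20⊕b21⊕b22⊕b23⊕b28⊕b29⊕b30⊕b31 = 1⊕1⊕0⊕0⊕0⊕1⊕1⊕0⊕0⊕0⊕0⊕0⊕1⊕0⊕1⊕0 = 0
s8: b8⊕b9⊕b10⊕b11⊕b12⊕b13⊕b14⊕b15⊕b24⊕b25⊕b26⊕b27⊕b28⊕b29⊕b30⊕b31 = 1⊕1⊕0⊕0⊕0⊕1⊕1⊕0⊕1⊕0⊕0⊕1⊕1⊕0⊕1⊕0 = 0
s16: b16⊕b17⊕b18⊕b19⊕b20⊕b21⊕b22⊕b23⊕b24⊕b25⊕b26⊕b27⊕b28⊕b29⊕b30⊕b31 = 0⊕0⊕0⊕0⊕0⊕0⊕0⊕0⊕1⊕0⊕0⊕1⊕1⊕0⊕1⊕0 = 0
Syndrome (s16...s1) = 00000 → position 0 (no error).
Overall parity (XOR of all 32 bits, including p0): 0⊕1⊕0⊕1⊕1⊕1⊕0⊕0⊕1⊕1⊕0⊕0⊕0⊕1⊕1⊕0⊕0⊕0⊕0⊕0⊕0⊕0⊕0⊕0⊕1⊕0⊕0⊕1⊕1⊕0⊕1⊕0 = 0
Overall=0, syndrome position=0 → no error.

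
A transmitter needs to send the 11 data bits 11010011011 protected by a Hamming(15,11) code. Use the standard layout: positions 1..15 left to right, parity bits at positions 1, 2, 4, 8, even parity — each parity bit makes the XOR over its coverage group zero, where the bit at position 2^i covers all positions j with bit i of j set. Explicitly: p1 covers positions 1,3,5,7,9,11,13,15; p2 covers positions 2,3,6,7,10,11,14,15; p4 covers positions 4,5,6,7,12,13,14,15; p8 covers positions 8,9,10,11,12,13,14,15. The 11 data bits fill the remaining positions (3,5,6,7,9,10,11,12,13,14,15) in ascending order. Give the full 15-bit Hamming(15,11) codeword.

111110100011011

Place data bits at non-power-of-two positions: b3=1, b5=1, b6=0, b7=1, b9=0, b10=0, b11=1, b12=1, b13=0, b14=1, b15=1.
p1 = XOR of data positions {3,5,7,9,11,13,15} = 1⊕1⊕1⊕0⊕1⊕0⊕1 = 1
p2 = XOR of data positions {3,6,7,10,11,14,15} = 1⊕0⊕1⊕0⊕1⊕1⊕1 = 1
p4 = XOR of data positions {5,6,7,12,13,14,15} = 1⊕0⊕1⊕1⊕0⊕1⊕1 = 1
p8 = XOR of data positions {9,10,11,12,13,14,15} = 0⊕0⊕1⊕1⊕0⊕1⊕1 = 0
Codeword b1..b15 = 111110100011011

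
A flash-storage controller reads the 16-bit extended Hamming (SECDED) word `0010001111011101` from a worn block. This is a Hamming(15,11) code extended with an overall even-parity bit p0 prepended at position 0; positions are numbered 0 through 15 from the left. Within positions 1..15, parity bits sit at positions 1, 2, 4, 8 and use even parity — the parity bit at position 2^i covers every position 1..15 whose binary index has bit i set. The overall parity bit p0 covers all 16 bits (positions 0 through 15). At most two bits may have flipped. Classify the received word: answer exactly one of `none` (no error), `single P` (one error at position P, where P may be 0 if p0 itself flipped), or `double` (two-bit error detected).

s1: b1⊕b3⊕b5⊕b7⊕b9⊕b11⊕b13⊕b15 = 0⊕0⊕0⊕1⊕1⊕1⊕1⊕1 = 1
s2: b2⊕b3⊕b6⊕b7⊕b10⊕b11⊕b14⊕b15 = 1⊕0⊕1⊕1⊕0⊕1⊕0⊕1 = 1
s4: b4⊕b5⊕b6⊕b7⊕b12⊕b13⊕b14⊕b15 = 0⊕0⊕1⊕1⊕1⊕1⊕0⊕1 = 1
s8: b8⊕b9⊕b10⊕b11⊕b12⊕b13⊕b14⊕b15 = 1⊕1⊕0⊕1⊕1⊕1⊕0⊕1 = 0
Syndrome (s8...s1) = 0111 → position 7.
Overall parity (XOR of all 16 bits, including p0): 0⊕0⊕1⊕0⊕0⊕0⊕1⊕1⊕1⊕1⊕0⊕1⊕1⊕1⊕0⊕1 = 1
Overall=1, syndrome position=7 → single-bit error at position 7.

single 7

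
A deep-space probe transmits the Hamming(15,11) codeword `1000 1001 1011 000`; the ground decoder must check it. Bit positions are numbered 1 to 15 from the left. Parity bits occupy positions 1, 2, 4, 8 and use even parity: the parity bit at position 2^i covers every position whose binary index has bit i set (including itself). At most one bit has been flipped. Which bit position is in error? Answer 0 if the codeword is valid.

2

s1: b1⊕b3⊕b5⊕b7⊕b9⊕b11⊕b13⊕b15 = 1⊕0⊕1⊕0⊕1⊕1⊕0⊕0 = 0
s2: b2⊕b3⊕b6⊕b7⊕b10⊕b11⊕b14⊕b15 = 0⊕0⊕0⊕0⊕0⊕1⊕0⊕0 = 1
s4: b4⊕b5⊕b6⊕b7⊕b12⊕b13⊕b14⊕b15 = 0⊕1⊕0⊕0⊕1⊕0⊕0⊕0 = 0
s8: b8⊕b9⊕b10⊕b11⊕b12⊕b13⊕b14⊕b15 = 1⊕1⊕0⊕1⊕1⊕0⊕0⊕0 = 0
Syndrome (s8...s1) = 0010 → position 2.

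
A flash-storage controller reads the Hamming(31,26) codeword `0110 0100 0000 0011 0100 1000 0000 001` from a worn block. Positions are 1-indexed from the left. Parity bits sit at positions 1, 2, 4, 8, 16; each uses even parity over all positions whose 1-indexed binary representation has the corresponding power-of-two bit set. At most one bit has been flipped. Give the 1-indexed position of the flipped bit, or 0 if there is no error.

s1: b1⊕b3⊕b5⊕b7⊕b9⊕b11⊕b13⊕b15⊕b17⊕b19⊕b21⊕b23⊕b25⊕b27⊕b29⊕b31 = 0⊕1⊕0⊕0⊕0⊕0⊕0⊕1⊕0⊕0⊕1⊕0⊕0⊕0⊕0⊕1 = 0
s2: b2⊕b3⊕b6⊕b7⊕b10⊕b11⊕b14⊕b15⊕b18⊕b19⊕b22⊕b23⊕b26⊕b27⊕b30⊕b31 = 1⊕1⊕1⊕0⊕0⊕0⊕0⊕1⊕1⊕0⊕0⊕0⊕0⊕0⊕0⊕1 = 0
s4: b4⊕b5⊕b6⊕b7⊕b12⊕b13⊕b14⊕b15⊕b20⊕b21⊕b22⊕b23⊕b28⊕b29⊕b30⊕b31 = 0⊕0⊕1⊕0⊕0⊕0⊕0⊕1⊕0⊕1⊕0⊕0⊕0⊕0⊕0⊕1 = 0
s8: b8⊕b9⊕b10⊕b11⊕b12⊕b13⊕b14⊕b15⊕b24⊕b25⊕b26⊕b27⊕b28⊕b29⊕b30⊕b31 = 0⊕0⊕0⊕0⊕0⊕0⊕0⊕1⊕0⊕0⊕0⊕0⊕0⊕0⊕0⊕1 = 0
s16: b16⊕b17⊕b18⊕b19⊕b20⊕b21⊕b22⊕b23⊕b24⊕b25⊕b26⊕b27⊕b28⊕b29⊕b30⊕b31 = 1⊕0⊕1⊕0⊕0⊕1⊕0⊕0⊕0⊕0⊕0⊕0⊕0⊕0⊕0⊕1 = 0
Syndrome (s16...s1) = 00000 → position 0 (no error).

0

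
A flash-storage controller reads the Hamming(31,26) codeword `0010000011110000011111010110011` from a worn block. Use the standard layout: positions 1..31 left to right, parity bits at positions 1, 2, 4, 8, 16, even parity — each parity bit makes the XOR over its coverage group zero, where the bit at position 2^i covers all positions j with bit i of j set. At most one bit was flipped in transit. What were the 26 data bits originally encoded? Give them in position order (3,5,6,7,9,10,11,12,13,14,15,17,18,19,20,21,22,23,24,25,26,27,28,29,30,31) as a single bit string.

s1: b1⊕b3⊕b5⊕b7⊕b9⊕b11⊕b13⊕b15⊕b17⊕b19⊕b21⊕b23⊕b25⊕b27⊕b29⊕b31 = 0⊕1⊕0⊕0⊕1⊕1⊕0⊕0⊕0⊕1⊕1⊕0⊕0⊕1⊕0⊕1 = 1
s2: b2⊕b3⊕b6⊕b7⊕b10⊕b11⊕b14⊕b15⊕b18⊕b19⊕b22⊕b23⊕b26⊕b27⊕b30⊕b31 = 0⊕1⊕0⊕0⊕1⊕1⊕0⊕0⊕1⊕1⊕1⊕0⊕1⊕1⊕1⊕1 = 0
s4: b4⊕b5⊕b6⊕b7⊕b12⊕b13⊕b14⊕b15⊕b20⊕b21⊕b22⊕b23⊕b28⊕b29⊕b30⊕b31 = 0⊕0⊕0⊕0⊕1⊕0⊕0⊕0⊕1⊕1⊕1⊕0⊕0⊕0⊕1⊕1 = 0
s8: b8⊕b9⊕b10⊕b11⊕b12⊕b13⊕b14⊕b15⊕b24⊕b25⊕b26⊕b27⊕b28⊕b29⊕b30⊕b31 = 0⊕1⊕1⊕1⊕1⊕0⊕0⊕0⊕1⊕0⊕1⊕1⊕0⊕0⊕1⊕1 = 1
s16: b16⊕b17⊕b18⊕b19⊕b20⊕b21⊕b22⊕b23⊕b24⊕b25⊕b26⊕b27⊕b28⊕b29⊕b30⊕b31 = 0⊕0⊕1⊕1⊕1⊕1⊕1⊕0⊕1⊕0⊕1⊕1⊕0⊕0⊕1⊕1 = 0
Syndrome (s16...s1) = 01001 → position 9.
Flip bit 9: corrected codeword = 0010000001110000011111010110011
Data bits at positions 3,5,6,7,9,10,11,12,13,14,15,17,18,19,20,21,22,23,24,25,26,27,28,29,30,31: 10000111000011111010110011

10000111000011111010110011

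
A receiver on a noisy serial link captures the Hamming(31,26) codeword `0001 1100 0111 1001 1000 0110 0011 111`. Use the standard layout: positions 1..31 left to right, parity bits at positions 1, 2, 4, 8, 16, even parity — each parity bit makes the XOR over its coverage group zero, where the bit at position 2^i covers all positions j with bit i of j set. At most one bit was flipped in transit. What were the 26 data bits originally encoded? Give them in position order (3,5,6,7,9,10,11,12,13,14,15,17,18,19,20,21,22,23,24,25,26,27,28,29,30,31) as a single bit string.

s1: b1⊕b3⊕b5⊕b7⊕b9⊕b11⊕b13⊕b15⊕b17⊕b19⊕b21⊕b23⊕b25⊕b27⊕b29⊕b31 = 0⊕0⊕1⊕0⊕0⊕1⊕1⊕0⊕1⊕0⊕0⊕1⊕0⊕1⊕1⊕1 = 0
s2: b2⊕b3⊕b6⊕b7⊕b10⊕b11⊕b14⊕b15⊕b18⊕b19⊕b22⊕b23⊕b26⊕b27⊕b30⊕b31 = 0⊕0⊕1⊕0⊕1⊕1⊕0⊕0⊕0⊕0⊕1⊕1⊕0⊕1⊕1⊕1 = 0
s4: b4⊕b5⊕b6⊕b7⊕b12⊕b13⊕b14⊕b15⊕b20⊕b21⊕b22⊕b23⊕b28⊕b29⊕b30⊕b31 = 1⊕1⊕1⊕0⊕1⊕1⊕0⊕0⊕0⊕0⊕1⊕1⊕1⊕1⊕1⊕1 = 1
s8: b8⊕b9⊕b10⊕b11⊕b12⊕b13⊕b14⊕b15⊕b24⊕b25⊕b26⊕b27⊕b28⊕b29⊕b30⊕b31 = 0⊕0⊕1⊕1⊕1⊕1⊕0⊕0⊕0⊕0⊕0⊕1⊕1⊕1⊕1⊕1 = 1
s16: b16⊕b17⊕b18⊕b19⊕b20⊕b21⊕b22⊕b23⊕b24⊕b25⊕b26⊕b27⊕b28⊕b29⊕b30⊕b31 = 1⊕1⊕0⊕0⊕0⊕0⊕1⊕1⊕0⊕0⊕0⊕1⊕1⊕1⊕1⊕1 = 1
Syndrome (s16...s1) = 11100 → position 28.
Flip bit 28: corrected codeword = 0001110001111001100001100010111
Data bits at positions 3,5,6,7,9,10,11,12,13,14,15,17,18,19,20,21,22,23,24,25,26,27,28,29,30,31: 01100111100100001100010111

01100111100100001100010111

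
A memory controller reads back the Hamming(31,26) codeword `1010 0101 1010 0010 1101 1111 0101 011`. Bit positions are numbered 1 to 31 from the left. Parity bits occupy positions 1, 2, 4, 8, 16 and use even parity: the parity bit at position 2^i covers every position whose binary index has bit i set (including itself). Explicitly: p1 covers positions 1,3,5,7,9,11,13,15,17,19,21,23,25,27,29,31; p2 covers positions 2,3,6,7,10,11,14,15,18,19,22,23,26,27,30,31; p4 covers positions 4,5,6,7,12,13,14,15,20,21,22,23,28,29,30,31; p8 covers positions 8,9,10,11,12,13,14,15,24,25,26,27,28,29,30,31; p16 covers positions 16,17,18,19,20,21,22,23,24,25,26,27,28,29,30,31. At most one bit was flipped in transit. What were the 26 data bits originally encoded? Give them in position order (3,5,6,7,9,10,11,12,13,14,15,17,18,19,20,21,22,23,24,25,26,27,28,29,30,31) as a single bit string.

10101010001110111110101111

s1: b1⊕b3⊕b5⊕b7⊕b9⊕b11⊕b13⊕b15⊕b17⊕b19⊕b21⊕b23⊕b25⊕b27⊕b29⊕b31 = 1⊕1⊕0⊕0⊕1⊕1⊕0⊕1⊕1⊕0⊕1⊕1⊕0⊕0⊕0⊕1 = 1
s2: b2⊕b3⊕b6⊕b7⊕b10⊕b11⊕b14⊕b15⊕b18⊕b19⊕b22⊕b23⊕b26⊕b27⊕b30⊕b31 = 0⊕1⊕1⊕0⊕0⊕1⊕0⊕1⊕1⊕0⊕1⊕1⊕1⊕0⊕1⊕1 = 0
s4: b4⊕b5⊕b6⊕b7⊕b12⊕b13⊕b14⊕b15⊕b20⊕b21⊕b22⊕b23⊕b28⊕b29⊕b30⊕b31 = 0⊕0⊕1⊕0⊕0⊕0⊕0⊕1⊕1⊕1⊕1⊕1⊕1⊕0⊕1⊕1 = 1
s8: b8⊕b9⊕b10⊕b11⊕b12⊕b13⊕b14⊕b15⊕b24⊕b25⊕b26⊕b27⊕b28⊕b29⊕b30⊕b31 = 1⊕1⊕0⊕1⊕0⊕0⊕0⊕1⊕1⊕0⊕1⊕0⊕1⊕0⊕1⊕1 = 1
s16: b16⊕b17⊕b18⊕b19⊕b20⊕b21⊕b22⊕b23⊕b24⊕b25⊕b26⊕b27⊕b28⊕b29⊕b30⊕b31 = 0⊕1⊕1⊕0⊕1⊕1⊕1⊕1⊕1⊕0⊕1⊕0⊕1⊕0⊕1⊕1 = 1
Syndrome (s16...s1) = 11101 → position 29.
Flip bit 29: corrected codeword = 1010010110100010110111110101111
Data bits at positions 3,5,6,7,9,10,11,12,13,14,15,17,18,19,20,21,22,23,24,25,26,27,28,29,30,31: 10101010001110111110101111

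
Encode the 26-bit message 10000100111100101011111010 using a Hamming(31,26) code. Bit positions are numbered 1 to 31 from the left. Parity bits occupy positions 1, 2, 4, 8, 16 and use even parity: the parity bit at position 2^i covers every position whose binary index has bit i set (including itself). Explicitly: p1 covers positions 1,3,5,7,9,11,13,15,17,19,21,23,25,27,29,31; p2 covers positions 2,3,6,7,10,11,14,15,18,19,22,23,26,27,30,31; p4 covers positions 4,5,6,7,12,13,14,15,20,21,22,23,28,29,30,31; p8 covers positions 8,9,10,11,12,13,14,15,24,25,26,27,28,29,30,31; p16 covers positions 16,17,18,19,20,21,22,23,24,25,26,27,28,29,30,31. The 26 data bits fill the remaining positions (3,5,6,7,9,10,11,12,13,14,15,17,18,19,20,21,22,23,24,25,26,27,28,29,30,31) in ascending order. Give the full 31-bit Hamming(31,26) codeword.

0011000001001111100101011111010

Place data bits at non-power-of-two positions: b3=1, b5=0, b6=0, b7=0, b9=0, b10=1, b11=0, b12=0, b13=1, b14=1, b15=1, b17=1, b18=0, b19=0, b20=1, b21=0, b22=1, b23=0, b24=1, b25=1, b26=1, b27=1, b28=1, b29=0, b30=1, b31=0.
p1 = XOR of data positions {3,5,7,9,11,13,15,17,19,21,23,25,27,29,31} = 1⊕0⊕0⊕0⊕0⊕1⊕1⊕1⊕0⊕0⊕0⊕1⊕1⊕0⊕0 = 0
p2 = XOR of data positions {3,6,7,10,11,14,15,18,19,22,23,26,27,30,31} = 1⊕0⊕0⊕1⊕0⊕1⊕1⊕0⊕0⊕1⊕0⊕1⊕1⊕1⊕0 = 0
p4 = XOR of data positions {5,6,7,12,13,14,15,20,21,22,23,28,29,30,31} = 0⊕0⊕0⊕0⊕1⊕1⊕1⊕1⊕0⊕1⊕0⊕1⊕0⊕1⊕0 = 1
p8 = XOR of data positions {9,10,11,12,13,14,15,24,25,26,27,28,29,30,31} = 0⊕1⊕0⊕0⊕1⊕1⊕1⊕1⊕1⊕1⊕1⊕1⊕0⊕1⊕0 = 0
p16 = XOR of data positions {17,18,19,20,21,22,23,24,25,26,27,28,29,30,31} = 1⊕0⊕0⊕1⊕0⊕1⊕0⊕1⊕1⊕1⊕1⊕1⊕0⊕1⊕0 = 1
Codeword b1..b31 = 0011000001001111100101011111010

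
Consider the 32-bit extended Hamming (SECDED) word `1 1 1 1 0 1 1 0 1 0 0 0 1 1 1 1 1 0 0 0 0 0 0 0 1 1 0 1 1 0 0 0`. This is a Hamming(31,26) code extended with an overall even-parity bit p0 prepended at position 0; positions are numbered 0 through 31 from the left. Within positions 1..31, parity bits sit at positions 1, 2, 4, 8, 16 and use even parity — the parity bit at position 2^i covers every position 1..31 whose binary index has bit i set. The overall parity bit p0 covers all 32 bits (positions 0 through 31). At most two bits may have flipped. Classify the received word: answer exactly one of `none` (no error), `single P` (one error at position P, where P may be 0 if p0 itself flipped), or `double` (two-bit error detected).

double

s1: b1⊕b3⊕b5⊕b7⊕b9⊕b11⊕b13⊕b15⊕b17⊕b19⊕b21⊕b23⊕b25⊕b27⊕b29⊕b31 = 1⊕1⊕1⊕0⊕0⊕0⊕1⊕1⊕0⊕0⊕0⊕0⊕1⊕1⊕0⊕0 = 1
s2: b2⊕b3⊕b6⊕b7⊕b10⊕b11⊕b14⊕b15⊕b18⊕b19⊕b22⊕b23⊕b26⊕b27⊕b30⊕b31 = 1⊕1⊕1⊕0⊕0⊕0⊕1⊕1⊕0⊕0⊕0⊕0⊕0⊕1⊕0⊕0 = 0
s4: b4⊕b5⊕b6⊕b7⊕b12⊕b13⊕b14⊕b15⊕b20⊕b21⊕b22⊕b23⊕b28⊕b29⊕b30⊕b31 = 0⊕1⊕1⊕0⊕1⊕1⊕1⊕1⊕0⊕0⊕0⊕0⊕1⊕0⊕0⊕0 = 1
s8: b8⊕b9⊕b10⊕b11⊕b12⊕b13⊕b14⊕b15⊕b24⊕b25⊕b26⊕b27⊕b28⊕b29⊕b30⊕b31 = 1⊕0⊕0⊕0⊕1⊕1⊕1⊕1⊕1⊕1⊕0⊕1⊕1⊕0⊕0⊕0 = 1
s16: b16⊕b17⊕b18⊕b19⊕b20⊕b21⊕b22⊕b23⊕b24⊕b25⊕b26⊕b27⊕b28⊕b29⊕b30⊕b31 = 1⊕0⊕0⊕0⊕0⊕0⊕0⊕0⊕1⊕1⊕0⊕1⊕1⊕0⊕0⊕0 = 1
Syndrome (s16...s1) = 11101 → position 29.
Overall parity (XOR of all 32 bits, including p0): 1⊕1⊕1⊕1⊕0⊕1⊕1⊕0⊕1⊕0⊕0⊕0⊕1⊕1⊕1⊕1⊕1⊕0⊕0⊕0⊕0⊕0⊕0⊕0⊕1⊕1⊕0⊕1⊕1⊕0⊕0⊕0 = 0
Overall=0, syndrome position=29 → double-bit error detected (uncorrectable).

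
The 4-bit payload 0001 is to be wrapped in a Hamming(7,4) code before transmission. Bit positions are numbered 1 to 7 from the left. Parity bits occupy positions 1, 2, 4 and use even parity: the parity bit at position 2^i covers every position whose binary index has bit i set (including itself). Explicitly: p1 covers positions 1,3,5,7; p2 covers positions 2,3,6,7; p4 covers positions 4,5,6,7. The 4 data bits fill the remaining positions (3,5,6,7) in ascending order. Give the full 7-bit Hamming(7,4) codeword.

Place data bits at non-power-of-two positions: b3=0, b5=0, b6=0, b7=1.
p1 = XOR of data positions {3,5,7} = 0⊕0⊕1 = 1
p2 = XOR of data positions {3,6,7} = 0⊕0⊕1 = 1
p4 = XOR of data positions {5,6,7} = 0⊕0⊕1 = 1
Codeword b1..b7 = 1101001

1101001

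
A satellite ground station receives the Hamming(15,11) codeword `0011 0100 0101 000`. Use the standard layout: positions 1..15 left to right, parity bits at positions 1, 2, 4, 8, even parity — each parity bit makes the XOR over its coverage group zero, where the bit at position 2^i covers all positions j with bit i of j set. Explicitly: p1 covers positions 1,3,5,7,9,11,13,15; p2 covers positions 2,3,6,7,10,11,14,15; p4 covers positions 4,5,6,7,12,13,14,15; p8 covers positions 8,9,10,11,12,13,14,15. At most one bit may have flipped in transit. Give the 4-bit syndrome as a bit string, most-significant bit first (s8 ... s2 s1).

s1: b1⊕b3⊕b5⊕b7⊕b9⊕b11⊕b13⊕b15 = 0⊕1⊕0⊕0⊕0⊕0⊕0⊕0 = 1
s2: b2⊕b3⊕b6⊕b7⊕b10⊕b11⊕b14⊕b15 = 0⊕1⊕1⊕0⊕1⊕0⊕0⊕0 = 1
s4: b4⊕b5⊕b6⊕b7⊕b12⊕b13⊕b14⊕b15 = 1⊕0⊕1⊕0⊕1⊕0⊕0⊕0 = 1
s8: b8⊕b9⊕b10⊕b11⊕b12⊕b13⊕b14⊕b15 = 0⊕0⊕1⊕0⊕1⊕0⊕0⊕0 = 0
Syndrome (s8...s1) = 0111 → position 7.

0111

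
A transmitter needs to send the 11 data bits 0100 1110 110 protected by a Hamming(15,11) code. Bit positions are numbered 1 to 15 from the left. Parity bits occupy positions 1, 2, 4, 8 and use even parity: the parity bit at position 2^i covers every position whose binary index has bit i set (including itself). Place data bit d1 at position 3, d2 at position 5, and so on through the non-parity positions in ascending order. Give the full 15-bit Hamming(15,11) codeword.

Place data bits at non-power-of-two positions: b3=0, b5=1, b6=0, b7=0, b9=1, b10=1, b11=1, b12=0, b13=1, b14=1, b15=0.
p1 = XOR of data positions {3,5,7,9,11,13,15} = 0⊕1⊕0⊕1⊕1⊕1⊕0 = 0
p2 = XOR of data positions {3,6,7,10,11,14,15} = 0⊕0⊕0⊕1⊕1⊕1⊕0 = 1
p4 = XOR of data positions {5,6,7,12,13,14,15} = 1⊕0⊕0⊕0⊕1⊕1⊕0 = 1
p8 = XOR of data positions {9,10,11,12,13,14,15} = 1⊕1⊕1⊕0⊕1⊕1⊕0 = 1
Codeword b1..b15 = 010110011110110

010110011110110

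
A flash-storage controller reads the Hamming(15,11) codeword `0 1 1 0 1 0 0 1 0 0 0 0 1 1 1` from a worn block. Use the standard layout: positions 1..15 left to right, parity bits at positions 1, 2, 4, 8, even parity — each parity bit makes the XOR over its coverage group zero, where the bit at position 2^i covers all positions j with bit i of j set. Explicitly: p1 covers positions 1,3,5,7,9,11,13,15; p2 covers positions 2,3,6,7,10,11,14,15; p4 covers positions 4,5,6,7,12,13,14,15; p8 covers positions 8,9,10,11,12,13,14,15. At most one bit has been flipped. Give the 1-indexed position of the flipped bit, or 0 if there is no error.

0

s1: b1⊕b3⊕b5⊕b7⊕b9⊕b11⊕b13⊕b15 = 0⊕1⊕1⊕0⊕0⊕0⊕1⊕1 = 0
s2: b2⊕b3⊕b6⊕b7⊕b10⊕b11⊕b14⊕b15 = 1⊕1⊕0⊕0⊕0⊕0⊕1⊕1 = 0
s4: b4⊕b5⊕b6⊕b7⊕b12⊕b13⊕b14⊕b15 = 0⊕1⊕0⊕0⊕0⊕1⊕1⊕1 = 0
s8: b8⊕b9⊕b10⊕b11⊕b12⊕b13⊕b14⊕b15 = 1⊕0⊕0⊕0⊕0⊕1⊕1⊕1 = 0
Syndrome (s8...s1) = 0000 → position 0 (no error).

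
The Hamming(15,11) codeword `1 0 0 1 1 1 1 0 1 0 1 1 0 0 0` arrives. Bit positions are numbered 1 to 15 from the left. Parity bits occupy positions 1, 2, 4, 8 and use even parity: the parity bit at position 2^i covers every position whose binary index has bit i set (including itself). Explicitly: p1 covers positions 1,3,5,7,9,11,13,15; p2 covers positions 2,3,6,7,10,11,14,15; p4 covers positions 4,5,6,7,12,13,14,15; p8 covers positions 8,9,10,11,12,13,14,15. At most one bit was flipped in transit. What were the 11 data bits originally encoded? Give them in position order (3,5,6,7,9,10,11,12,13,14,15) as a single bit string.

01111011001

s1: b1⊕b3⊕b5⊕b7⊕b9⊕b11⊕b13⊕b15 = 1⊕0⊕1⊕1⊕1⊕1⊕0⊕0 = 1
s2: b2⊕b3⊕b6⊕b7⊕b10⊕b11⊕b14⊕b15 = 0⊕0⊕1⊕1⊕0⊕1⊕0⊕0 = 1
s4: b4⊕b5⊕b6⊕b7⊕b12⊕b13⊕b14⊕b15 = 1⊕1⊕1⊕1⊕1⊕0⊕0⊕0 = 1
s8: b8⊕b9⊕b10⊕b11⊕b12⊕b13⊕b14⊕b15 = 0⊕1⊕0⊕1⊕1⊕0⊕0⊕0 = 1
Syndrome (s8...s1) = 1111 → position 15.
Flip bit 15: corrected codeword = 100111101011001
Data bits at positions 3,5,6,7,9,10,11,12,13,14,15: 01111011001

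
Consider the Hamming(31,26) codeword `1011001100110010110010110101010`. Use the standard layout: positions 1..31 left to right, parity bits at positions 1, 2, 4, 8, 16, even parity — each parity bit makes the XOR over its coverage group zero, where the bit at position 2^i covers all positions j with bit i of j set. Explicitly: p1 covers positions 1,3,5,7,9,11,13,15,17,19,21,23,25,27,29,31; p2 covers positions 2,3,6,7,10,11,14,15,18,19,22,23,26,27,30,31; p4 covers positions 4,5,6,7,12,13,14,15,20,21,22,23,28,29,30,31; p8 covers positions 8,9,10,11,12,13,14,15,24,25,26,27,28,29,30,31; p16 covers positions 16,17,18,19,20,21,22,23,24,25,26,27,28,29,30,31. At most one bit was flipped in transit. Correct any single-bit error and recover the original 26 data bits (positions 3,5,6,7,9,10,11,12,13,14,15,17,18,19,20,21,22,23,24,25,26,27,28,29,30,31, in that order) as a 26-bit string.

10010011001110010110101010

s1: b1⊕b3⊕b5⊕b7⊕b9⊕b11⊕b13⊕b15⊕b17⊕b19⊕b21⊕b23⊕b25⊕b27⊕b29⊕b31 = 1⊕1⊕0⊕1⊕0⊕1⊕0⊕1⊕1⊕0⊕1⊕1⊕0⊕0⊕0⊕0 = 0
s2: b2⊕b3⊕b6⊕b7⊕b10⊕b11⊕b14⊕b15⊕b18⊕b19⊕b22⊕b23⊕b26⊕b27⊕b30⊕b31 = 0⊕1⊕0⊕1⊕0⊕1⊕0⊕1⊕1⊕0⊕0⊕1⊕1⊕0⊕1⊕0 = 0
s4: b4⊕b5⊕b6⊕b7⊕b12⊕b13⊕b14⊕b15⊕b20⊕b21⊕b22⊕b23⊕b28⊕b29⊕b30⊕b31 = 1⊕0⊕0⊕1⊕1⊕0⊕0⊕1⊕0⊕1⊕0⊕1⊕1⊕0⊕1⊕0 = 0
s8: b8⊕b9⊕b10⊕b11⊕b12⊕b13⊕b14⊕b15⊕b24⊕b25⊕b26⊕b27⊕b28⊕b29⊕b30⊕b31 = 1⊕0⊕0⊕1⊕1⊕0⊕0⊕1⊕1⊕0⊕1⊕0⊕1⊕0⊕1⊕0 = 0
s16: b16⊕b17⊕b18⊕b19⊕b20⊕b21⊕b22⊕b23⊕b24⊕b25⊕b26⊕b27⊕b28⊕b29⊕b30⊕b31 = 0⊕1⊕1⊕0⊕0⊕1⊕0⊕1⊕1⊕0⊕1⊕0⊕1⊕0⊕1⊕0 = 0
Syndrome (s16...s1) = 00000 → position 0 (no error).
No correction needed.
Data bits at positions 3,5,6,7,9,10,11,12,13,14,15,17,18,19,20,21,22,23,24,25,26,27,28,29,30,31: 10010011001110010110101010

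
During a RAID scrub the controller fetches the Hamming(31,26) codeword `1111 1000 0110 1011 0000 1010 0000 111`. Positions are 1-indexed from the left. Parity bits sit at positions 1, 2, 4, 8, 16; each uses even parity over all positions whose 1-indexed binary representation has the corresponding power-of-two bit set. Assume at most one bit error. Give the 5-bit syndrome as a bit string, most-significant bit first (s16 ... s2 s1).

s1: b1⊕b3⊕b5⊕b7⊕b9⊕b11⊕b13⊕b15⊕b17⊕b19⊕b21⊕b23⊕b25⊕b27⊕b29⊕b31 = 1⊕1⊕1⊕0⊕0⊕1⊕1⊕1⊕0⊕0⊕1⊕1⊕0⊕0⊕1⊕1 = 0
s2: b2⊕b3⊕b6⊕b7⊕b10⊕b11⊕b14⊕b15⊕b18⊕b19⊕b22⊕b23⊕b26⊕b27⊕b30⊕b31 = 1⊕1⊕0⊕0⊕1⊕1⊕0⊕1⊕0⊕0⊕0⊕1⊕0⊕0⊕1⊕1 = 0
s4: b4⊕b5⊕b6⊕b7⊕b12⊕b13⊕b14⊕b15⊕b20⊕b21⊕b22⊕b23⊕b28⊕b29⊕b30⊕b31 = 1⊕1⊕0⊕0⊕0⊕1⊕0⊕1⊕0⊕1⊕0⊕1⊕0⊕1⊕1⊕1 = 1
s8: b8⊕b9⊕b10⊕b11⊕b12⊕b13⊕b14⊕b15⊕b24⊕b25⊕b26⊕b27⊕b28⊕b29⊕b30⊕b31 = 0⊕0⊕1⊕1⊕0⊕1⊕0⊕1⊕0⊕0⊕0⊕0⊕0⊕1⊕1⊕1 = 1
s16: b16⊕b17⊕b18⊕b19⊕b20⊕b21⊕b22⊕b23⊕b24⊕b25⊕b26⊕b27⊕b28⊕b29⊕b30⊕b31 = 1⊕0⊕0⊕0⊕0⊕1⊕0⊕1⊕0⊕0⊕0⊕0⊕0⊕1⊕1⊕1 = 0
Syndrome (s16...s1) = 01100 → position 12.

01100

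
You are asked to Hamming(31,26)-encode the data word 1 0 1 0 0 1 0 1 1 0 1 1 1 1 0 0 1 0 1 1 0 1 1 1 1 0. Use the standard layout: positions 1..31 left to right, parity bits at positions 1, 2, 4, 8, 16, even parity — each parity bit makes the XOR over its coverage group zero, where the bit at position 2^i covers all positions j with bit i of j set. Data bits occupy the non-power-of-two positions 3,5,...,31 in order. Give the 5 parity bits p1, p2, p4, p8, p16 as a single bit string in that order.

01000

Place data bits at non-power-of-two positions: b3=1, b5=0, b6=1, b7=0, b9=0, b10=1, b11=0, b12=1, b13=1, b14=0, b15=1, b17=1, b18=1, b19=1, b20=0, b21=0, b22=1, b23=0, b24=1, b25=1, b26=0, b27=1, b28=1, b29=1, b30=1, b31=0.
p1 = XOR of data positions {3,5,7,9,11,13,15,17,19,21,23,25,27,29,31} = 1⊕0⊕0⊕0⊕0⊕1⊕1⊕1⊕1⊕0⊕0⊕1⊕1⊕1⊕0 = 0
p2 = XOR of data positions {3,6,7,10,11,14,15,18,19,22,23,26,27,30,31} = 1⊕1⊕0⊕1⊕0⊕0⊕1⊕1⊕1⊕1⊕0⊕0⊕1⊕1⊕0 = 1
p4 = XOR of data positions {5,6,7,12,13,14,15,20,21,22,23,28,29,30,31} = 0⊕1⊕0⊕1⊕1⊕0⊕1⊕0⊕0⊕1⊕0⊕1⊕1⊕1⊕0 = 0
p8 = XOR of data positions {9,10,11,12,13,14,15,24,25,26,27,28,29,30,31} = 0⊕1⊕0⊕1⊕1⊕0⊕1⊕1⊕1⊕0⊕1⊕1⊕1⊕1⊕0 = 0
p16 = XOR of data positions {17,18,19,20,21,22,23,24,25,26,27,28,29,30,31} = 1⊕1⊕1⊕0⊕0⊕1⊕0⊕1⊕1⊕0⊕1⊕1⊕1⊕1⊕0 = 0
Parity bits p1,p2,p4,p8,p16 = 01000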